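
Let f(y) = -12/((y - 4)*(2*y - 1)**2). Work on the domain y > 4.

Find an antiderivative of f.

An antiderivative is F(y) = (-24*y*log(y - 4) + 24*y*log(y - 1/2) + 12*log(y - 4) - 12*log(y - 1/2) - 84)/(98*y - 49).

Factor the denominator ((y - 4)*(2*y - 1)**2) and decompose: f = 24/(49*(2*y - 1)) + 24/(7*(2*y - 1)**2) - 12/(49*(y - 4)); each piece integrates to a log, atan, or power term.
Check: d/dy[(-24*y*log(y - 4) + 24*y*log(y - 1/2) + 12*log(y - 4) - 12*log(y - 1/2) - 84)/(98*y - 49)] = -12/(4*y**3 - 20*y**2 + 17*y - 4), which equals f(y).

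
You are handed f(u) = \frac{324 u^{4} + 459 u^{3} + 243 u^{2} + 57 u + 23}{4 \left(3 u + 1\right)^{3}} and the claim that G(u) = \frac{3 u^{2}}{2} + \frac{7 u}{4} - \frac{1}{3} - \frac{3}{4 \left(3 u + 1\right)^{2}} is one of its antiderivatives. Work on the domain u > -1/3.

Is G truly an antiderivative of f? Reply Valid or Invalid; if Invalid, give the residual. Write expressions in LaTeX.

Invalid: d/du[G] - f = \frac{1}{2}, which is not 0.

d/du[G] = \frac{324 u^{4} + 513 u^{3} + 297 u^{2} + 75 u + 25}{108 u^{3} + 108 u^{2} + 36 u + 4}
d/du[G] - f(u) = \frac{1}{2} != 0.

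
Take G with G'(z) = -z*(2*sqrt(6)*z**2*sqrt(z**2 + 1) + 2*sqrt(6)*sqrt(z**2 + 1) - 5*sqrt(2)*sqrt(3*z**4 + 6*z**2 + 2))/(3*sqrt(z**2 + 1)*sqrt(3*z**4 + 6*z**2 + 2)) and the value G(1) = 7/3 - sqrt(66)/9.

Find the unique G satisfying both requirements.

A candidate passes only if d/dz[G] lands on the given G'(z) exactly.
A general antiderivative is 5*sqrt(2*z**2 + 2)/3 - 2*sqrt(z**4/2 + z**2 + 1/3)/3 + C.
The condition gives C = 7/3 - sqrt(66)/9 - (10/3 - sqrt(66)/9) = -1.
So G(z) = (15*sqrt(2)*sqrt(z**2 + 1) - sqrt(6)*sqrt(3*z**4 + 6*z**2 + 2) - 9)/9.
Check: d/dz[(15*sqrt(2)*sqrt(z**2 + 1) - sqrt(6)*sqrt(3*z**4 + 6*z**2 + 2) - 9)/9] = (-2*sqrt(6)*z**3*sqrt(z**2 + 1) - 2*sqrt(6)*z*sqrt(z**2 + 1) + 5*sqrt(2)*z*sqrt(3*z**4 + 6*z**2 + 2))/(3*sqrt(z**2 + 1)*sqrt(3*z**4 + 6*z**2 + 2)), which equals G'(z).

G(z) = (15*sqrt(2)*sqrt(z**2 + 1) - sqrt(6)*sqrt(3*z**4 + 6*z**2 + 2) - 9)/9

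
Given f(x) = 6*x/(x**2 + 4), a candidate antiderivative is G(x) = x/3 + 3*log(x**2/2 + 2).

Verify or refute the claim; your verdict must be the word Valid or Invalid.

Invalid: d/dx[G] - f = 1/3, which is not 0.

d/dx[G] = (x**2 + 18*x + 4)/(3*x**2 + 12)
d/dx[G] - f(x) = 1/3 != 0.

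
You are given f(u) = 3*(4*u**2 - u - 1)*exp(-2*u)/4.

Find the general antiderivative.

F(u) = -3*u**2*exp(-2*u)/2 - 9*u*exp(-2*u)/8 - 3*exp(-2*u)/16 + C

Recognize the product-rule pattern: f = v'r + vr' with v = -3*u**2/2 - 9*u/8 - 3/16, r = exp(-2*u), so integration by parts undoes it.
Check: d/du[-3*u**2*exp(-2*u)/2 - 9*u*exp(-2*u)/8 - 3*exp(-2*u)/16] = (12*u**2 - 3*u - 3)*exp(-2*u)/4, which equals f(u).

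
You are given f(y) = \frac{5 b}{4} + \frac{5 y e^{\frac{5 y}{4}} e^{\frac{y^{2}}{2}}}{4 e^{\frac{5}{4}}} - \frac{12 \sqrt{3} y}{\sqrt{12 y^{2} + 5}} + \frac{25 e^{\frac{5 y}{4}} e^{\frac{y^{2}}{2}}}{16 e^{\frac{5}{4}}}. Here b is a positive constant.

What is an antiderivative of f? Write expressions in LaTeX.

The integrand splits into summands that can be handled one at a time.
Check: d/dy[\frac{5 b y - 4 \sqrt{3} \sqrt{12 y^{2} + 5} + 5 e^{\frac{y^{2}}{2} + \frac{5 y}{4} - \frac{5}{4}}}{4}] = \frac{20 b \sqrt{12 y^{2} + 5} + \frac{20 y \sqrt{12 y^{2} + 5} e^{\frac{5 y}{4}} e^{\frac{y^{2}}{2}}}{e^{\frac{5}{4}}} - 192 \sqrt{3} y + \frac{25 \sqrt{12 y^{2} + 5} e^{\frac{5 y}{4}} e^{\frac{y^{2}}{2}}}{e^{\frac{5}{4}}}}{16 \sqrt{12 y^{2} + 5}}, which equals f(y).

An antiderivative is F(y) = \frac{5 b y - 4 \sqrt{3} \sqrt{12 y^{2} + 5} + 5 e^{\frac{y^{2}}{2} + \frac{5 y}{4} - \frac{5}{4}}}{4}.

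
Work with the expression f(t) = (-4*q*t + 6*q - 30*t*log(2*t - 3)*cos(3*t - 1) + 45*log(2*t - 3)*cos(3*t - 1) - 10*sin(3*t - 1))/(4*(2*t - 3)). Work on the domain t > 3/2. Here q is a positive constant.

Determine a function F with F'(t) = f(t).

An antiderivative is F(t) = -q*t/2 - 5*log(2*t - 3)*sin(3*t - 1)/4.

Any candidate F(t) must reproduce f(t) exactly when differentiated.
Check: d/dt[-q*t/2 - 5*log(2*t - 3)*sin(3*t - 1)/4] = (-4*q*t + 6*q - 30*t*log(2*t - 3)*cos(3*t - 1) + 45*log(2*t - 3)*cos(3*t - 1) - 10*sin(3*t - 1))/(8*t - 12), which equals f(t).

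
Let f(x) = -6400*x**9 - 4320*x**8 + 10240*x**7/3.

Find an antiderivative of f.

Recognize the product-rule pattern: f = u'v + uv' with u = 320*x**8, v = -2*x**2 - 3*x/2 + 4/3, so integration by parts undoes it.
Check: d/dx[320*x**8*(-2*x**2 - 3*x/2 + 4/3)] = -6400*x**9 - 4320*x**8 + 10240*x**7/3 = f(x).

An antiderivative is F(x) = 320*x**8*(-2*x**2 - 3*x/2 + 4/3).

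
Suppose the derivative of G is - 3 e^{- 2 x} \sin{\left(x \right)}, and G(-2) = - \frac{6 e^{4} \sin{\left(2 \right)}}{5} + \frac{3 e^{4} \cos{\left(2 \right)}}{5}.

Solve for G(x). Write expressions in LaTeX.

G(x) = \frac{3 \left(2 \sin{\left(x \right)} + \cos{\left(x \right)}\right) e^{- 2 x}}{5}

Whatever form G(x) takes, its d/dx must return the stated G'(x).
A general antiderivative is \frac{6 e^{- 2 x} \sin{\left(x \right)}}{5} + \frac{3 e^{- 2 x} \cos{\left(x \right)}}{5} + C.
The condition gives C = - \frac{6 e^{4} \sin{\left(2 \right)}}{5} + \frac{3 e^{4} \cos{\left(2 \right)}}{5} - (- \frac{6 e^{4} \sin{\left(2 \right)}}{5} + \frac{3 e^{4} \cos{\left(2 \right)}}{5}) = 0.
So G(x) = \frac{3 \left(2 \sin{\left(x \right)} + \cos{\left(x \right)}\right) e^{- 2 x}}{5}.
Check: d/dx[\frac{3 \left(2 \sin{\left(x \right)} + \cos{\left(x \right)}\right) e^{- 2 x}}{5}] = - 3 e^{- 2 x} \sin{\left(x \right)} = G'(x).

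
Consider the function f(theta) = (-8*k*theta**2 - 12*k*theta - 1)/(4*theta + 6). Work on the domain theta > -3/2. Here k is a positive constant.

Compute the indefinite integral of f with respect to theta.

F(theta) = -(4*k*theta**2 + log(theta + 3/2))/4 + C

Since d/dtheta undoes antidifferentiation here, F'(theta) = f(theta) is required of F(theta).
Check: d/dtheta[-(4*k*theta**2 + log(theta + 3/2))/4] = (-8*k*theta**2 - 12*k*theta - 1)/(4*theta + 6) = f(theta).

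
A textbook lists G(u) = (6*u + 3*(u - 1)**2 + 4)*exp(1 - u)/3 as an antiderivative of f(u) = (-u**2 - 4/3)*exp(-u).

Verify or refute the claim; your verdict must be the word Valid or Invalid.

d/du[G] = exp(1)*(-3*u**2 + 6*u - 7)*exp(-u)/3
d/du[G] - f(u) = exp(1)*(-3*u**2 + 3*u**2*exp(-1) + 6*u - 7 + 4*exp(-1))*exp(-u)/3 != 0.

Invalid: d/du[G] - f = exp(1)*(-3*u**2 + 3*u**2*exp(-1) + 6*u - 7 + 4*exp(-1))*exp(-u)/3, which is not 0.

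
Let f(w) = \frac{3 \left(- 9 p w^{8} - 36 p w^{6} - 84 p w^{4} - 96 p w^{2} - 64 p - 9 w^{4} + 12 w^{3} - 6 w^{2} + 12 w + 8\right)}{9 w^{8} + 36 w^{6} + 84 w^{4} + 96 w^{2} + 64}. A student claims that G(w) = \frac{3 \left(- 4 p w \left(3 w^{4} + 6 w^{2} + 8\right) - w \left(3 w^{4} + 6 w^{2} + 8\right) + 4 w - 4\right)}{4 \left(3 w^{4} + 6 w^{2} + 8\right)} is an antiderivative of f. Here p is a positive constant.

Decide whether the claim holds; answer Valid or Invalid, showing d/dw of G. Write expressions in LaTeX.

Invalid: d/dw[G] - f = - \frac{3}{4}, which is not 0.

d/dw[G] = \frac{- 108 p w^{8} - 432 p w^{6} - 1008 p w^{4} - 1152 p w^{2} - 768 p - 27 w^{8} - 108 w^{6} - 360 w^{4} + 144 w^{3} - 360 w^{2} + 144 w - 96}{36 w^{8} + 144 w^{6} + 336 w^{4} + 384 w^{2} + 256}
d/dw[G] - f(w) = - \frac{3}{4} != 0.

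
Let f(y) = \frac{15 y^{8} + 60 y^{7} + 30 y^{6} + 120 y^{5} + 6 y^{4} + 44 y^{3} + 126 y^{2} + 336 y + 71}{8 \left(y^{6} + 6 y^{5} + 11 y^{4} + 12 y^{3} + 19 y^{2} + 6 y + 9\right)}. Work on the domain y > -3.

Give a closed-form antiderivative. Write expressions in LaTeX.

A candidate is checked by its d/dy: the result must match f(y).
Check: d/dy[\frac{y - 2}{y^{2} + 1} + \frac{\frac{5 y^{4}}{4} + \frac{1}{4}}{2 y + 6}] = \frac{15 y^{8} + 60 y^{7} + 30 y^{6} + 120 y^{5} + 6 y^{4} + 44 y^{3} + 126 y^{2} + 336 y + 71}{8 y^{6} + 48 y^{5} + 88 y^{4} + 96 y^{3} + 152 y^{2} + 48 y + 72}, which equals f(y).

An antiderivative is F(y) = \frac{y - 2}{y^{2} + 1} + \frac{\frac{5 y^{4}}{4} + \frac{1}{4}}{2 y + 6}.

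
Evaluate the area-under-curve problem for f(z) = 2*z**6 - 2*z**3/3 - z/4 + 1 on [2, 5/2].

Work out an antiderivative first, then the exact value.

Antiderivative: F(z) = z*(48*z**6 - 28*z**3 - 21*z + 168)/168; value = 60117/448

The integrand splits into summands that can be handled one at a time.
F(z) = z*(48*z**6 - 28*z**3 - 21*z + 168)/168 is an antiderivative of f.
Check: d/dz[z*(48*z**6 - 28*z**3 - 21*z + 168)/168] = 2*z**6 - 2*z**3/3 - z/4 + 1 = f(z).
F(5/2) = 227935/1344; F(2) = 1487/42.
Integral = F(5/2) - F(2) = 60117/448.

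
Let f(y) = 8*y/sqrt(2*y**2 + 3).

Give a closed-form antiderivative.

f matches the chain-rule pattern g'(h)*h' with inner function h(y) = 2*y**2 + 3; substituting u = h(y) collapses the integral.
Check: d/dy[4*sqrt(2*y**2 + 3)] = 8*y/sqrt(2*y**2 + 3) = f(y).

An antiderivative is F(y) = 4*sqrt(2*y**2 + 3).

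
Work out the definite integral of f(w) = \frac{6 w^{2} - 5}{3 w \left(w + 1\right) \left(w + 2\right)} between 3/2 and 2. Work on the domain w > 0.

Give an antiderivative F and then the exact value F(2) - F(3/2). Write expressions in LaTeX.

Antiderivative: F(w) = - \frac{5 \log{\left(w \right)}}{6} - \frac{\log{\left(w + 1 \right)}}{3} + \frac{19 \log{\left(w + 2 \right)}}{6}; value = - \frac{19 \log{\left(\frac{7}{2} \right)}}{6} - \frac{5 \log{\left(2 \right)}}{6} - \frac{\log{\left(3 \right)}}{3} + \frac{\log{\left(\frac{5}{2} \right)}}{3} + \frac{5 \log{\left(\frac{3}{2} \right)}}{6} + \frac{19 \log{\left(4 \right)}}{6}

The denominator factors as 3 w \left(w + 1\right) \left(w + 2\right); partial fractions split f into directly integrable pieces: \frac{19}{6 \left(w + 2\right)} - \frac{1}{3 \left(w + 1\right)} - \frac{5}{6 w}.
F(w) = - \frac{5 \log{\left(w \right)}}{6} - \frac{\log{\left(w + 1 \right)}}{3} + \frac{19 \log{\left(w + 2 \right)}}{6} is an antiderivative of f.
Check: d/dw[- \frac{5 \log{\left(w \right)}}{6} - \frac{\log{\left(w + 1 \right)}}{3} + \frac{19 \log{\left(w + 2 \right)}}{6}] = \frac{6 w^{2} - 5}{3 w^{3} + 9 w^{2} + 6 w}, which equals f(w).
F(2) = - \frac{5 \log{\left(2 \right)}}{6} - \frac{\log{\left(3 \right)}}{3} + \frac{19 \log{\left(4 \right)}}{6}; F(3/2) = - \frac{5 \log{\left(\frac{3}{2} \right)}}{6} - \frac{\log{\left(\frac{5}{2} \right)}}{3} + \frac{19 \log{\left(\frac{7}{2} \right)}}{6}.
Integral = F(2) - F(3/2) = - \frac{19 \log{\left(\frac{7}{2} \right)}}{6} - \frac{5 \log{\left(2 \right)}}{6} - \frac{\log{\left(3 \right)}}{3} + \frac{\log{\left(\frac{5}{2} \right)}}{3} + \frac{5 \log{\left(\frac{3}{2} \right)}}{6} + \frac{19 \log{\left(4 \right)}}{6}.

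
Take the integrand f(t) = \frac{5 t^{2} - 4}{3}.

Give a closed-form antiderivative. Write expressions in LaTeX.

Differentiate the proposed F(t) back; it has to land on f(t) exactly.
Check: d/dt[\frac{5 t^{3}}{9} - \frac{4 t}{3}] = \frac{5 t^{2}}{3} - \frac{4}{3}, which equals f(t).

An antiderivative is F(t) = \frac{5 t^{3}}{9} - \frac{4 t}{3}.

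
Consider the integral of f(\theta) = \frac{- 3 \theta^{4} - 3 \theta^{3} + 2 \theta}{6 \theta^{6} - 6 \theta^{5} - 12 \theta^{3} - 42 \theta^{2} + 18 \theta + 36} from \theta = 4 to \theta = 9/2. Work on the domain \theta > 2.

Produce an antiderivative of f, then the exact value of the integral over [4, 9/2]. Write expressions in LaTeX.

Antiderivative: F(\theta) = \frac{- 1088 \theta \log{\left(\theta - 2 \right)} + 252 \theta \log{\left(\theta - 1 \right)} + 98 \theta \log{\left(\theta + 1 \right)} + 369 \theta \log{\left(\theta^{2} + 3 \right)} - 306 \sqrt{3} \theta \operatorname{atan}{\left(\frac{\sqrt{3} \theta}{3} \right)} - 1088 \log{\left(\theta - 2 \right)} + 252 \log{\left(\theta - 1 \right)} + 98 \log{\left(\theta + 1 \right)} + 369 \log{\left(\theta^{2} + 3 \right)} - 306 \sqrt{3} \operatorname{atan}{\left(\frac{\sqrt{3} \theta}{3} \right)} + 84}{6048 \theta + 6048}; value = - \frac{41 \log{\left(19 \right)}}{672} - \frac{34 \log{\left(\frac{5}{2} \right)}}{189} - \frac{17 \sqrt{3} \operatorname{atan}{\left(\frac{3 \sqrt{3}}{2} \right)}}{336} - \frac{\log{\left(3 \right)}}{24} - \frac{7 \log{\left(5 \right)}}{432} - \frac{1}{3960} + \frac{7 \log{\left(\frac{11}{2} \right)}}{432} + \frac{\log{\left(\frac{7}{2} \right)}}{24} + \frac{17 \sqrt{3} \operatorname{atan}{\left(\frac{4 \sqrt{3}}{3} \right)}}{336} + \frac{34 \log{\left(2 \right)}}{189} + \frac{41 \log{\left(\frac{93}{4} \right)}}{672}

The denominator factors as 6 \left(\theta - 2\right) \left(\theta - 1\right) \left(\theta + 1\right)^{2} \left(\theta^{2} + 3\right); partial fractions split f into directly integrable pieces: \frac{41 \theta - 51}{336 \left(\theta^{2} + 3\right)} + \frac{7}{432 \left(\theta + 1\right)} - \frac{1}{72 \left(\theta + 1\right)^{2}} + \frac{1}{24 \left(\theta - 1\right)} - \frac{34}{189 \left(\theta - 2\right)}.
F(\theta) = \frac{- 1088 \theta \log{\left(\theta - 2 \right)} + 252 \theta \log{\left(\theta - 1 \right)} + 98 \theta \log{\left(\theta + 1 \right)} + 369 \theta \log{\left(\theta^{2} + 3 \right)} - 306 \sqrt{3} \theta \operatorname{atan}{\left(\frac{\sqrt{3} \theta}{3} \right)} - 1088 \log{\left(\theta - 2 \right)} + 252 \log{\left(\theta - 1 \right)} + 98 \log{\left(\theta + 1 \right)} + 369 \log{\left(\theta^{2} + 3 \right)} - 306 \sqrt{3} \operatorname{atan}{\left(\frac{\sqrt{3} \theta}{3} \right)} + 84}{6048 \theta + 6048} is an antiderivative of f.
Check: d/d\theta[\frac{- 1088 \theta \log{\left(\theta - 2 \right)} + 252 \theta \log{\left(\theta - 1 \right)} + 98 \theta \log{\left(\theta + 1 \right)} + 369 \theta \log{\left(\theta^{2} + 3 \right)} - 306 \sqrt{3} \theta \operatorname{atan}{\left(\frac{\sqrt{3} \theta}{3} \right)} - 1088 \log{\left(\theta - 2 \right)} + 252 \log{\left(\theta - 1 \right)} + 98 \log{\left(\theta + 1 \right)} + 369 \log{\left(\theta^{2} + 3 \right)} - 306 \sqrt{3} \operatorname{atan}{\left(\frac{\sqrt{3} \theta}{3} \right)} + 84}{6048 \theta + 6048}] = \frac{- 3 \theta^{4} - 3 \theta^{3} + 2 \theta}{6 \theta^{6} - 6 \theta^{5} - 12 \theta^{3} - 42 \theta^{2} + 18 \theta + 36} = f(\theta).
F(9/2) = - \frac{34 \log{\left(\frac{5}{2} \right)}}{189} - \frac{17 \sqrt{3} \operatorname{atan}{\left(\frac{3 \sqrt{3}}{2} \right)}}{336} + \frac{1}{396} + \frac{7 \log{\left(\frac{11}{2} \right)}}{432} + \frac{\log{\left(\frac{7}{2} \right)}}{24} + \frac{41 \log{\left(\frac{93}{4} \right)}}{672}; F(4) = - \frac{34 \log{\left(2 \right)}}{189} - \frac{17 \sqrt{3} \operatorname{atan}{\left(\frac{4 \sqrt{3}}{3} \right)}}{336} + \frac{1}{360} + \frac{7 \log{\left(5 \right)}}{432} + \frac{\log{\left(3 \right)}}{24} + \frac{41 \log{\left(19 \right)}}{672}.
Integral = F(9/2) - F(4) = - \frac{41 \log{\left(19 \right)}}{672} - \frac{34 \log{\left(\frac{5}{2} \right)}}{189} - \frac{17 \sqrt{3} \operatorname{atan}{\left(\frac{3 \sqrt{3}}{2} \right)}}{336} - \frac{\log{\left(3 \right)}}{24} - \frac{7 \log{\left(5 \right)}}{432} - \frac{1}{3960} + \frac{7 \log{\left(\frac{11}{2} \right)}}{432} + \frac{\log{\left(\frac{7}{2} \right)}}{24} + \frac{17 \sqrt{3} \operatorname{atan}{\left(\frac{4 \sqrt{3}}{3} \right)}}{336} + \frac{34 \log{\left(2 \right)}}{189} + \frac{41 \log{\left(\frac{93}{4} \right)}}{672}.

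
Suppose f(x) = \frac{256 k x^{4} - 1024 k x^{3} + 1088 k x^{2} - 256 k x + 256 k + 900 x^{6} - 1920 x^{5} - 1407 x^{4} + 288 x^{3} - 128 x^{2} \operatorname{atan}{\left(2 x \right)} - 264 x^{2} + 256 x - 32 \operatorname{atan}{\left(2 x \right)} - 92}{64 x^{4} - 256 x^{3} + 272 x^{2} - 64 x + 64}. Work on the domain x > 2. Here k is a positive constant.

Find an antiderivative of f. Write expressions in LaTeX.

An antiderivative is F(x) = 4 k x - \frac{- 3 \left(\frac{5 x^{2}}{4} + \frac{x}{2} - \frac{1}{2}\right)^{2} - 2 \operatorname{atan}{\left(2 x \right)}}{x - 2}.

An antiderivative F(x) passes only if d/dx[F] lands on f(x) exactly.
Check: d/dx[4 k x - \frac{- 3 \left(\frac{5 x^{2}}{4} + \frac{x}{2} - \frac{1}{2}\right)^{2} - 2 \operatorname{atan}{\left(2 x \right)}}{x - 2}] = \frac{256 k x^{4} - 1024 k x^{3} + 1088 k x^{2} - 256 k x + 256 k + 900 x^{6} - 1920 x^{5} - 1407 x^{4} + 288 x^{3} - 128 x^{2} \operatorname{atan}{\left(2 x \right)} - 264 x^{2} + 256 x - 32 \operatorname{atan}{\left(2 x \right)} - 92}{64 x^{4} - 256 x^{3} + 272 x^{2} - 64 x + 64} = f(x).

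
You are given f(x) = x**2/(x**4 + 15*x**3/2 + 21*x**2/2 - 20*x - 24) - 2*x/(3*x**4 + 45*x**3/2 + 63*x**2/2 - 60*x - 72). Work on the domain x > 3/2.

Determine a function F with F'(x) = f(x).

An antiderivative is F(x) = 2*log(x - 3/2)/121 - 2*log(x + 1)/27 + 188*log(x + 4)/3267 - 112/(99*x + 396).

Factor the denominator (3*(x + 1)*(x + 4)**2*(2*x - 3)) and decompose: f = 4/(121*(2*x - 3)) + 188/(3267*(x + 4)) + 112/(99*(x + 4)**2) - 2/(27*(x + 1)); each piece integrates to a log, atan, or power term.
Check: d/dx[2*log(x - 3/2)/121 - 2*log(x + 1)/27 + 188*log(x + 4)/3267 - 112/(99*x + 396)] = (6*x**2 - 4*x)/(6*x**4 + 45*x**3 + 63*x**2 - 120*x - 144), which equals f(x).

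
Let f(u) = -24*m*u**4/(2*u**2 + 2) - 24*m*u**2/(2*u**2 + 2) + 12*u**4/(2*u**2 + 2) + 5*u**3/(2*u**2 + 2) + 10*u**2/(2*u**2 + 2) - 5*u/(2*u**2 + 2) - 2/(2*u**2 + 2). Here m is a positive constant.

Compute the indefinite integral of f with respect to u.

The integrand splits into summands that can be handled one at a time.
Check: d/du[-4*m*u**3 + 2*u**3 + 5*u**2/4 - u - 5*log(u**2 + 1)/2] = (-24*m*u**4 - 24*m*u**2 + 12*u**4 + 5*u**3 + 10*u**2 - 5*u - 2)/(2*u**2 + 2), which equals f(u).

F(u) = -4*m*u**3 + 2*u**3 + 5*u**2/4 - u - 5*log(u**2 + 1)/2 + C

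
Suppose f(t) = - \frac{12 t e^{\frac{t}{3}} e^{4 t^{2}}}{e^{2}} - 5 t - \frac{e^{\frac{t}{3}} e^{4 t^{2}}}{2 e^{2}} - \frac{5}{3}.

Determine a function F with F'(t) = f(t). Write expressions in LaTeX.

An antiderivative is F(t) = - \frac{5 t^{2}}{2} - \frac{5 t}{3} - \frac{3 e^{\frac{t}{3}} e^{4 t^{2}}}{2 e^{2}}.

The integrand splits into summands that can be handled one at a time.
Check: d/dt[- \frac{5 t^{2}}{2} - \frac{5 t}{3} - \frac{3 e^{\frac{t}{3}} e^{4 t^{2}}}{2 e^{2}}] = \frac{- 72 t e^{\frac{t}{3}} e^{4 t^{2}} - 30 t e^{2} - 3 e^{\frac{t}{3}} e^{4 t^{2}} - 10 e^{2}}{6 e^{2}}, which equals f(t).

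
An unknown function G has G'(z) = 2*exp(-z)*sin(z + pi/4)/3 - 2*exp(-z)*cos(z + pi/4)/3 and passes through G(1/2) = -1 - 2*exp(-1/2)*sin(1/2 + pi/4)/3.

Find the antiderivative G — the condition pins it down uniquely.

G(z) = (-3*exp(z) - 2*sin(z + pi/4))*exp(-z)/3

Recognize the product-rule pattern: G'(z) = u'v + uv' with u = -2*exp(-z)/3, v = sin(z + pi/4), so integration by parts undoes it.
A general antiderivative is -2*exp(-z)*sin(z + pi/4)/3 + C.
The condition gives C = -1 - 2*exp(-1/2)*sin(1/2 + pi/4)/3 - (-2*exp(-1/2)*sin(1/2 + pi/4)/3) = -1.
So G(z) = (-3*exp(z) - 2*sin(z + pi/4))*exp(-z)/3.
Check: d/dz[(-3*exp(z) - 2*sin(z + pi/4))*exp(-z)/3] = (2*sin(z + pi/4) - 2*cos(z + pi/4))*exp(-z)/3, which equals G'(z).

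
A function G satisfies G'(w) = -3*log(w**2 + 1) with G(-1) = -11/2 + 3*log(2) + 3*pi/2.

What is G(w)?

G(w) = -3*w*log(w**2 + 1) + 6*w - 6*atan(w) + 1/2

Since d/dw undoes antidifferentiation here, G(w) must give back the stated G'(w).
A general antiderivative is -3*w*log(w**2 + 1) + 6*w - 6*atan(w) + C.
The condition gives C = -11/2 + 3*log(2) + 3*pi/2 - (-6 + 3*log(2) + 3*pi/2) = 1/2.
So G(w) = -3*w*log(w**2 + 1) + 6*w - 6*atan(w) + 1/2.
Check: d/dw[-3*w*log(w**2 + 1) + 6*w - 6*atan(w) + 1/2] = -3*log(w**2 + 1) = G'(w).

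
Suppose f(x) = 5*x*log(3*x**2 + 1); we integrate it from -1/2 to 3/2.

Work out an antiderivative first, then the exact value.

An antiderivative F(x) passes only if d/dx[F] lands on f(x) exactly.
F(x) = 5*x**2*log(3*x**2 + 1)/2 - 5*x**2/2 + 5*log(3*x**2 + 1)/6 is an antiderivative of f.
Check: d/dx[5*x**2*log(3*x**2 + 1)/2 - 5*x**2/2 + 5*log(3*x**2 + 1)/6] = 5*x*log(3*x**2 + 1) = f(x).
F(3/2) = -45/8 + 155*log(31/4)/24; F(-1/2) = -5/8 + 35*log(7/4)/24.
Integral = F(3/2) - F(-1/2) = -5 - 35*log(7/4)/24 + 155*log(31/4)/24.

Antiderivative: F(x) = 5*x**2*log(3*x**2 + 1)/2 - 5*x**2/2 + 5*log(3*x**2 + 1)/6; value = -5 - 35*log(7/4)/24 + 155*log(31/4)/24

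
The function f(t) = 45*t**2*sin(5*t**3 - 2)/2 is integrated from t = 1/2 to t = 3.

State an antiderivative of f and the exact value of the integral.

Antiderivative: F(t) = -3*cos(5*t**3 - 2)/2; value = -3*cos(133)/2 + 3*cos(11/8)/2

f matches the chain-rule pattern g'(h)*h' with inner function h(t) = 5*t**3 - 2; substituting u = h(t) collapses the integral.
F(t) = -3*cos(5*t**3 - 2)/2 is an antiderivative of f.
Check: d/dt[-3*cos(5*t**3 - 2)/2] = 45*t**2*sin(5*t**3 - 2)/2 = f(t).
F(3) = -3*cos(133)/2; F(1/2) = -3*cos(11/8)/2.
Integral = F(3) - F(1/2) = -3*cos(133)/2 + 3*cos(11/8)/2.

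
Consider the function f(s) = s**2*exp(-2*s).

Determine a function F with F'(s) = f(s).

Recognize the product-rule pattern: f = u'v + uv' with u = -s**2/2 - s/2 - 1/4, v = exp(-2*s), so integration by parts undoes it.
Check: d/ds[(-2*s**2 - 2*s - 1)*exp(-2*s)/4] = s**2*exp(-2*s) = f(s).

An antiderivative is F(s) = (-2*s**2 - 2*s - 1)*exp(-2*s)/4.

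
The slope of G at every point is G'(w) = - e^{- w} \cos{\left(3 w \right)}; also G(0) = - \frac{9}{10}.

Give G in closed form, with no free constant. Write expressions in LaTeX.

Whatever form G(w) takes, its d/dw must return the stated G'(w).
A general antiderivative is - \frac{3 e^{- w} \sin{\left(3 w \right)}}{10} + \frac{e^{- w} \cos{\left(3 w \right)}}{10} + C.
The condition gives C = - \frac{9}{10} - (\frac{1}{10}) = -1.
So G(w) = \frac{\left(- 10 e^{w} - 3 \sin{\left(3 w \right)} + \cos{\left(3 w \right)}\right) e^{- w}}{10}.
Check: d/dw[\frac{\left(- 10 e^{w} - 3 \sin{\left(3 w \right)} + \cos{\left(3 w \right)}\right) e^{- w}}{10}] = - e^{- w} \cos{\left(3 w \right)} = G'(w).

G(w) = \frac{\left(- 10 e^{w} - 3 \sin{\left(3 w \right)} + \cos{\left(3 w \right)}\right) e^{- w}}{10}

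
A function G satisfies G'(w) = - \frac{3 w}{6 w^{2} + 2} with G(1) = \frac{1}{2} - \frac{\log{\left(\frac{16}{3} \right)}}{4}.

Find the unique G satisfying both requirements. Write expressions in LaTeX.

G(w) = \frac{1}{2} - \frac{\log{\left(4 w^{2} + \frac{4}{3} \right)}}{4}

G'(w) matches the chain-rule pattern g'(h)*h' with inner function h(w) = 4 w^{2} + \frac{4}{3}; substituting u = h(w) collapses the integral.
A general antiderivative is - \frac{\log{\left(4 w^{2} + \frac{4}{3} \right)}}{4} + C.
The condition gives C = \frac{1}{2} - \frac{\log{\left(\frac{16}{3} \right)}}{4} - (- \frac{\log{\left(\frac{16}{3} \right)}}{4}) = \frac{1}{2}.
So G(w) = \frac{1}{2} - \frac{\log{\left(4 w^{2} + \frac{4}{3} \right)}}{4}.
Check: d/dw[\frac{1}{2} - \frac{\log{\left(4 w^{2} + \frac{4}{3} \right)}}{4}] = - \frac{3 w}{6 w^{2} + 2} = G'(w).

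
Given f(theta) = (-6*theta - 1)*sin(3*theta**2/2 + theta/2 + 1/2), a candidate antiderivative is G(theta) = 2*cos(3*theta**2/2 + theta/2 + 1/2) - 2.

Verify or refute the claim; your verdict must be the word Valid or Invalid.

Valid - the claim checks out under differentiation.

d/dtheta[G] = -6*theta*sin(3*theta**2/2 + theta/2 + 1/2) - sin(3*theta**2/2 + theta/2 + 1/2)
This equals f(theta) exactly, so the claim holds.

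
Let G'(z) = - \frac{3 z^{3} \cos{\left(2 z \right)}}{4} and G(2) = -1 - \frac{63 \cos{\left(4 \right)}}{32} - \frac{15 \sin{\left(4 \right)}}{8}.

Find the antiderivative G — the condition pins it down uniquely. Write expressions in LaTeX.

G(z) = - \frac{12 z^{3} \sin{\left(2 z \right)} + 18 z^{2} \cos{\left(2 z \right)} - 18 z \sin{\left(2 z \right)} - 9 \cos{\left(2 z \right)} + 32}{32}

Whatever form G(z) takes, its d/dz must return the stated G'(z).
A general antiderivative is - \frac{3 z^{3} \sin{\left(2 z \right)}}{8} - \frac{9 z^{2} \cos{\left(2 z \right)}}{16} + \frac{9 z \sin{\left(2 z \right)}}{16} + \frac{9 \cos{\left(2 z \right)}}{32} + C.
The condition gives C = -1 - \frac{63 \cos{\left(4 \right)}}{32} - \frac{15 \sin{\left(4 \right)}}{8} - (- \frac{63 \cos{\left(4 \right)}}{32} - \frac{15 \sin{\left(4 \right)}}{8}) = -1.
So G(z) = - \frac{12 z^{3} \sin{\left(2 z \right)} + 18 z^{2} \cos{\left(2 z \right)} - 18 z \sin{\left(2 z \right)} - 9 \cos{\left(2 z \right)} + 32}{32}.
Check: d/dz[- \frac{12 z^{3} \sin{\left(2 z \right)} + 18 z^{2} \cos{\left(2 z \right)} - 18 z \sin{\left(2 z \right)} - 9 \cos{\left(2 z \right)} + 32}{32}] = - \frac{3 z^{3} \cos{\left(2 z \right)}}{4} = G'(z).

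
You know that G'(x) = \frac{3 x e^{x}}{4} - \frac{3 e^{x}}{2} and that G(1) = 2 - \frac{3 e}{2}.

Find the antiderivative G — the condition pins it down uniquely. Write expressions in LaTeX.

G(x) = \frac{\left(3 x - 9\right) e^{x}}{4} + 2

Recognize the product-rule pattern: G'(x) = u'v + uv' with u = \frac{3 x}{4} - \frac{9}{4}, v = e^{x}, so integration by parts undoes it.
A general antiderivative is \frac{\left(3 x - 9\right) e^{x}}{4} + C.
The condition gives C = 2 - \frac{3 e}{2} - (- \frac{3 e}{2}) = 2.
So G(x) = \frac{\left(3 x - 9\right) e^{x}}{4} + 2.
Check: d/dx[\frac{\left(3 x - 9\right) e^{x}}{4} + 2] = \frac{3 x e^{x}}{4} - \frac{3 e^{x}}{2} = G'(x).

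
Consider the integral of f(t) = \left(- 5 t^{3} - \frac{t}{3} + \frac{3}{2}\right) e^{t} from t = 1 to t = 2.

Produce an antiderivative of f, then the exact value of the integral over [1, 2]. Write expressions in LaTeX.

Antiderivative: F(t) = \frac{\left(- 30 t^{3} + 90 t^{2} - 182 t + 191\right) e^{t}}{6}; value = - \frac{53 e^{2}}{6} - \frac{23 e}{2}

f has the shape u'v + uv' for u = - 5 t^{3} + 15 t^{2} - \frac{91 t}{3} + \frac{191}{6} and v = e^{t} — it is the derivative of the product u*v.
F(t) = \frac{\left(- 30 t^{3} + 90 t^{2} - 182 t + 191\right) e^{t}}{6} is an antiderivative of f.
Check: d/dt[\frac{\left(- 30 t^{3} + 90 t^{2} - 182 t + 191\right) e^{t}}{6}] = - 5 t^{3} e^{t} - \frac{t e^{t}}{3} + \frac{3 e^{t}}{2}, which equals f(t).
F(2) = - \frac{53 e^{2}}{6}; F(1) = \frac{23 e}{2}.
Integral = F(2) - F(1) = - \frac{53 e^{2}}{6} - \frac{23 e}{2}.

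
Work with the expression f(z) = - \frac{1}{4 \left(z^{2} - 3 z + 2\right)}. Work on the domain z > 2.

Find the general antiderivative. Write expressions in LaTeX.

Factor the denominator (4 \left(z - 2\right) \left(z - 1\right)) and decompose: f = \frac{1}{4 \left(z - 1\right)} - \frac{1}{4 \left(z - 2\right)}; each piece integrates to a log, atan, or power term.
Check: d/dz[- \frac{\log{\left(z - 2 \right)}}{4} + \frac{\log{\left(z - 1 \right)}}{4}] = - \frac{1}{4 z^{2} - 12 z + 8}, which equals f(z).

F(z) = - \frac{\log{\left(z - 2 \right)}}{4} + \frac{\log{\left(z - 1 \right)}}{4} + C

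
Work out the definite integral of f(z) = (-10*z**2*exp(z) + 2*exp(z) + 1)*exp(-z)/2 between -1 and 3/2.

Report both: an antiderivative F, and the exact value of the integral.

Differentiate the proposed F(z) back; it has to land on f(z) exactly.
F(z) = -5*z**3/3 + z - exp(-z)/2 is an antiderivative of f.
Check: d/dz[-5*z**3/3 + z - exp(-z)/2] = (-10*z**2*exp(z) + 2*exp(z) + 1)*exp(-z)/2 = f(z).
F(3/2) = -33/8 - exp(-3/2)/2; F(-1) = 2/3 - exp(1)/2.
Integral = F(3/2) - F(-1) = -115/24 - exp(-3/2)/2 + exp(1)/2.

Antiderivative: F(z) = -5*z**3/3 + z - exp(-z)/2; value = -115/24 - exp(-3/2)/2 + exp(1)/2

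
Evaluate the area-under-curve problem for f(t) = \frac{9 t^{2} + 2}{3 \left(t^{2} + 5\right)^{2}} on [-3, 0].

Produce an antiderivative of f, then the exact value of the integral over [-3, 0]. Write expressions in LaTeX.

Whatever form F(t) takes, F'(t) = f(t) is non-negotiable.
F(t) = \frac{- 215 t + 47 \sqrt{5} \left(t^{2} + 5\right) \operatorname{atan}{\left(\frac{\sqrt{5} t}{5} \right)}}{150 \left(t^{2} + 5\right)} is an antiderivative of f.
Check: d/dt[\frac{- 215 t + 47 \sqrt{5} \left(t^{2} + 5\right) \operatorname{atan}{\left(\frac{\sqrt{5} t}{5} \right)}}{150 \left(t^{2} + 5\right)}] = \frac{9 t^{2} + 2}{3 t^{4} + 30 t^{2} + 75}, which equals f(t).
F(0) = 0; F(-3) = - \frac{47 \sqrt{5} \operatorname{atan}{\left(\frac{3 \sqrt{5}}{5} \right)}}{150} + \frac{43}{140}.
Integral = F(0) - F(-3) = - \frac{43}{140} + \frac{47 \sqrt{5} \operatorname{atan}{\left(\frac{3 \sqrt{5}}{5} \right)}}{150}.

Antiderivative: F(t) = \frac{- 215 t + 47 \sqrt{5} \left(t^{2} + 5\right) \operatorname{atan}{\left(\frac{\sqrt{5} t}{5} \right)}}{150 \left(t^{2} + 5\right)}; value = - \frac{43}{140} + \frac{47 \sqrt{5} \operatorname{atan}{\left(\frac{3 \sqrt{5}}{5} \right)}}{150}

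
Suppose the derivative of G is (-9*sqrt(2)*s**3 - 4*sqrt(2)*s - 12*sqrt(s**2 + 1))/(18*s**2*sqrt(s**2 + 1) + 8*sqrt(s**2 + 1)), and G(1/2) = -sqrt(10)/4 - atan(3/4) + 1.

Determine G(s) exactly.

The proposed G(s) is checked by its d/ds: the result must match the given G'(s).
A general antiderivative is -sqrt(2*s**2 + 2)/2 - atan(3*s/2) + C.
The condition gives C = -sqrt(10)/4 - atan(3/4) + 1 - (-sqrt(10)/4 - atan(3/4)) = 1.
So G(s) = -sqrt(2*s**2 + 2)/2 - atan(3*s/2) + 1.
Check: d/ds[-sqrt(2*s**2 + 2)/2 - atan(3*s/2) + 1] = (-9*sqrt(2)*s**3 - 4*sqrt(2)*s - 12*sqrt(s**2 + 1))/(18*s**2*sqrt(s**2 + 1) + 8*sqrt(s**2 + 1)) = G'(s).

G(s) = -sqrt(2*s**2 + 2)/2 - atan(3*s/2) + 1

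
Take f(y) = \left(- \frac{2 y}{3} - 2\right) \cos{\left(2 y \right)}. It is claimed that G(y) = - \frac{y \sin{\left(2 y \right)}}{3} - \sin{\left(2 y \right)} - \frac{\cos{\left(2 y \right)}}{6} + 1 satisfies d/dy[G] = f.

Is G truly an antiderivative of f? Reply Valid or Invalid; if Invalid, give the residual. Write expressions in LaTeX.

d/dy[G] = - \frac{2 y \cos{\left(2 y \right)}}{3} - 2 \cos{\left(2 y \right)}
This equals f(y) exactly, so the claim holds.

Valid. The derivative of G reproduces f.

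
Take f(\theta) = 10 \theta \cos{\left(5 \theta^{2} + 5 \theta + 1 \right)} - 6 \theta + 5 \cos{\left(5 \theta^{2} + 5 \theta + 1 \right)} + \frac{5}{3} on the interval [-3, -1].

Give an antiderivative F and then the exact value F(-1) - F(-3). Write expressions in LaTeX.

Antiderivative: F(\theta) = \frac{- 9 \theta^{2} + 5 \theta + 3 \sin{\left(5 \theta^{2} + 5 \theta + 1 \right)} - 1}{3}; value = - \sin{\left(31 \right)} + \sin{\left(1 \right)} + \frac{82}{3}

The integrand splits into summands that can be handled one at a time.
F(\theta) = \frac{- 9 \theta^{2} + 5 \theta + 3 \sin{\left(5 \theta^{2} + 5 \theta + 1 \right)} - 1}{3} is an antiderivative of f.
Check: d/d\theta[\frac{- 9 \theta^{2} + 5 \theta + 3 \sin{\left(5 \theta^{2} + 5 \theta + 1 \right)} - 1}{3}] = 10 \theta \cos{\left(5 \theta^{2} + 5 \theta + 1 \right)} - 6 \theta + 5 \cos{\left(5 \theta^{2} + 5 \theta + 1 \right)} + \frac{5}{3} = f(\theta).
F(-1) = -5 + \sin{\left(1 \right)}; F(-3) = - \frac{97}{3} + \sin{\left(31 \right)}.
Integral = F(-1) - F(-3) = - \sin{\left(31 \right)} + \sin{\left(1 \right)} + \frac{82}{3}.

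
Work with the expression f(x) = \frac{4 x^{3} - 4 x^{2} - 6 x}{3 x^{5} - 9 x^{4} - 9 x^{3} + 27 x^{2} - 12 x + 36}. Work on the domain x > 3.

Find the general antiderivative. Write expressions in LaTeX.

Factor the denominator (3 \left(x - 3\right) \left(x - 2\right) \left(x + 2\right) \left(x^{2} + 1\right)) and decompose: f = - \frac{13 x - 11}{75 \left(x^{2} + 1\right)} - \frac{3}{25 \left(x + 2\right)} - \frac{1}{15 \left(x - 2\right)} + \frac{9}{25 \left(x - 3\right)}; each piece integrates to a log, atan, or power term.
Check: d/dx[\frac{54 \log{\left(x - 3 \right)} - 10 \log{\left(x - 2 \right)} - 18 \log{\left(x + 2 \right)} - 13 \log{\left(x^{2} + 1 \right)} + 22 \operatorname{atan}{\left(x \right)}}{150}] = \frac{4 x^{3} - 4 x^{2} - 6 x}{3 x^{5} - 9 x^{4} - 9 x^{3} + 27 x^{2} - 12 x + 36} = f(x).

F(x) = \frac{54 \log{\left(x - 3 \right)} - 10 \log{\left(x - 2 \right)} - 18 \log{\left(x + 2 \right)} - 13 \log{\left(x^{2} + 1 \right)} + 22 \operatorname{atan}{\left(x \right)}}{150} + C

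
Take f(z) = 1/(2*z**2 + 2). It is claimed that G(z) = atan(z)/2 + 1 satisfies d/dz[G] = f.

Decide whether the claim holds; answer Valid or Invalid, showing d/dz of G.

Valid: G'(z) = f(z).

d/dz[G] = 1/(2*z**2 + 2)
This equals f(z) exactly, so the claim holds.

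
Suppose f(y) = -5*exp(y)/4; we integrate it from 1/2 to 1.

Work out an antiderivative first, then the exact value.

Antiderivative: F(y) = -5*exp(y)/4; value = -5*exp(1)/4 + 5*exp(1/2)/4

Check any antiderivative F(y) by computing F'(y) and comparing it with f(y).
F(y) = -5*exp(y)/4 is an antiderivative of f.
Check: d/dy[-5*exp(y)/4] = -5*exp(y)/4 = f(y).
F(1) = -5*exp(1)/4; F(1/2) = -5*exp(1/2)/4.
Integral = F(1) - F(1/2) = -5*exp(1)/4 + 5*exp(1/2)/4.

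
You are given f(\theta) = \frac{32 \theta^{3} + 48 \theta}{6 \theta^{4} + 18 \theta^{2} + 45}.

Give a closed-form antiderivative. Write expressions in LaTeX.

An antiderivative is F(\theta) = \frac{4 \log{\left(\frac{\theta^{4}}{3} + \theta^{2} + \frac{5}{2} \right)}}{3}.

f matches the chain-rule pattern g'(h)*h' with inner function h(\theta) = \frac{\theta^{4}}{3} + \theta^{2} + \frac{5}{2}; substituting u = h(\theta) collapses the integral.
Check: d/d\theta[\frac{4 \log{\left(\frac{\theta^{4}}{3} + \theta^{2} + \frac{5}{2} \right)}}{3}] = \frac{32 \theta^{3} + 48 \theta}{6 \theta^{4} + 18 \theta^{2} + 45} = f(\theta).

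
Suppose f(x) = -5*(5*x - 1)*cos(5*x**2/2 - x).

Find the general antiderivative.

f matches the chain-rule pattern g'(h)*h' with inner function h(x) = 5*x**2/2 - x; substituting u = h(x) collapses the integral.
Check: d/dx[-5*sin(5*x**2/2 - x)] = -25*x*cos(5*x**2/2 - x) + 5*cos(5*x**2/2 - x), which equals f(x).

F(x) = -5*sin(5*x**2/2 - x) + C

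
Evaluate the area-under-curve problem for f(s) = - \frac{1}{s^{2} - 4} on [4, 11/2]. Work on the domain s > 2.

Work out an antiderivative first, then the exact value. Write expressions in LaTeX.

Antiderivative: F(s) = - \frac{\log{\left(s - 2 \right)}}{4} + \frac{\log{\left(s + 2 \right)}}{4}; value = - \frac{\log{\left(6 \right)}}{4} - \frac{\log{\left(\frac{7}{2} \right)}}{4} + \frac{\log{\left(2 \right)}}{4} + \frac{\log{\left(\frac{15}{2} \right)}}{4}

Factor the denominator (\left(s - 2\right) \left(s + 2\right)) and decompose: f = \frac{1}{4 \left(s + 2\right)} - \frac{1}{4 \left(s - 2\right)}; each piece integrates to a log, atan, or power term.
F(s) = - \frac{\log{\left(s - 2 \right)}}{4} + \frac{\log{\left(s + 2 \right)}}{4} is an antiderivative of f.
Check: d/ds[- \frac{\log{\left(s - 2 \right)}}{4} + \frac{\log{\left(s + 2 \right)}}{4}] = - \frac{1}{s^{2} - 4} = f(s).
F(11/2) = - \frac{\log{\left(\frac{7}{2} \right)}}{4} + \frac{\log{\left(\frac{15}{2} \right)}}{4}; F(4) = - \frac{\log{\left(2 \right)}}{4} + \frac{\log{\left(6 \right)}}{4}.
Integral = F(11/2) - F(4) = - \frac{\log{\left(6 \right)}}{4} - \frac{\log{\left(\frac{7}{2} \right)}}{4} + \frac{\log{\left(2 \right)}}{4} + \frac{\log{\left(\frac{15}{2} \right)}}{4}.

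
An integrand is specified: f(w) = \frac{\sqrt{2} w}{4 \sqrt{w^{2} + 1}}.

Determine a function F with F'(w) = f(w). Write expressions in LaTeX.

f matches the chain-rule pattern g'(h)*h' with inner function h(w) = 2 w^{2} + 2; substituting u = h(w) collapses the integral.
Check: d/dw[\frac{\sqrt{2} \sqrt{w^{2} + 1}}{4}] = \frac{\sqrt{2} w}{4 \sqrt{w^{2} + 1}} = f(w).

An antiderivative is F(w) = \frac{\sqrt{2} \sqrt{w^{2} + 1}}{4}.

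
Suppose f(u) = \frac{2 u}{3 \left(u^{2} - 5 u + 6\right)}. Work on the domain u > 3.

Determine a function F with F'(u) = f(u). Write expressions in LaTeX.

An antiderivative is F(u) = - \frac{2 \left(- 3 \log{\left(u - 3 \right)} + 2 \log{\left(u - 2 \right)}\right)}{3}.

Factor the denominator (3 \left(u - 3\right) \left(u - 2\right)) and decompose: f = - \frac{4}{3 \left(u - 2\right)} + \frac{2}{u - 3}; each piece integrates to a log, atan, or power term.
Check: d/du[- \frac{2 \left(- 3 \log{\left(u - 3 \right)} + 2 \log{\left(u - 2 \right)}\right)}{3}] = \frac{2 u}{3 u^{2} - 15 u + 18}, which equals f(u).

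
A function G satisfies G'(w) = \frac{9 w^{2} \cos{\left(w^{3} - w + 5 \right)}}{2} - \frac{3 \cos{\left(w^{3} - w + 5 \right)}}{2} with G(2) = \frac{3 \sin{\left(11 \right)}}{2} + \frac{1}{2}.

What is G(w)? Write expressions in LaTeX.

The substitution u = w^{3} - w + 5 works: G'(w) is exactly (dG/du)*(du/dw) for that inner function.
A general antiderivative is \frac{3 \sin{\left(w^{3} - w + 5 \right)}}{2} + C.
The condition gives C = \frac{3 \sin{\left(11 \right)}}{2} + \frac{1}{2} - (\frac{3 \sin{\left(11 \right)}}{2}) = \frac{1}{2}.
So G(w) = \frac{3 \sin{\left(w^{3} - w + 5 \right)} + 1}{2}.
Check: d/dw[\frac{3 \sin{\left(w^{3} - w + 5 \right)} + 1}{2}] = \frac{9 w^{2} \cos{\left(w^{3} - w + 5 \right)}}{2} - \frac{3 \cos{\left(w^{3} - w + 5 \right)}}{2} = G'(w).

G(w) = \frac{3 \sin{\left(w^{3} - w + 5 \right)} + 1}{2}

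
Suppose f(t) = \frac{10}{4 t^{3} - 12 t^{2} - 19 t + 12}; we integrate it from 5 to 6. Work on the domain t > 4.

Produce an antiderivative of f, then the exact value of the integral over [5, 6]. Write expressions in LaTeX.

Factor the denominator (\left(t - 4\right) \left(2 t - 1\right) \left(2 t + 3\right)) and decompose: f = \frac{5}{11 \left(2 t + 3\right)} - \frac{5}{7 \left(2 t - 1\right)} + \frac{10}{77 \left(t - 4\right)}; each piece integrates to a log, atan, or power term.
F(t) = \frac{10 \log{\left(t - 4 \right)}}{77} - \frac{5 \log{\left(t - \frac{1}{2} \right)}}{14} + \frac{5 \log{\left(t + \frac{3}{2} \right)}}{22} is an antiderivative of f.
Check: d/dt[\frac{10 \log{\left(t - 4 \right)}}{77} - \frac{5 \log{\left(t - \frac{1}{2} \right)}}{14} + \frac{5 \log{\left(t + \frac{3}{2} \right)}}{22}] = \frac{10}{4 t^{3} - 12 t^{2} - 19 t + 12} = f(t).
F(6) = - \frac{5 \log{\left(\frac{11}{2} \right)}}{14} + \frac{10 \log{\left(2 \right)}}{77} + \frac{5 \log{\left(\frac{15}{2} \right)}}{22}; F(5) = - \frac{5 \log{\left(\frac{9}{2} \right)}}{14} + \frac{5 \log{\left(\frac{13}{2} \right)}}{22}.
Integral = F(6) - F(5) = - \frac{5 \log{\left(\frac{11}{2} \right)}}{14} - \frac{5 \log{\left(\frac{13}{2} \right)}}{22} + \frac{10 \log{\left(2 \right)}}{77} + \frac{5 \log{\left(\frac{15}{2} \right)}}{22} + \frac{5 \log{\left(\frac{9}{2} \right)}}{14}.

Antiderivative: F(t) = \frac{10 \log{\left(t - 4 \right)}}{77} - \frac{5 \log{\left(t - \frac{1}{2} \right)}}{14} + \frac{5 \log{\left(t + \frac{3}{2} \right)}}{22}; value = - \frac{5 \log{\left(\frac{11}{2} \right)}}{14} - \frac{5 \log{\left(\frac{13}{2} \right)}}{22} + \frac{10 \log{\left(2 \right)}}{77} + \frac{5 \log{\left(\frac{15}{2} \right)}}{22} + \frac{5 \log{\left(\frac{9}{2} \right)}}{14}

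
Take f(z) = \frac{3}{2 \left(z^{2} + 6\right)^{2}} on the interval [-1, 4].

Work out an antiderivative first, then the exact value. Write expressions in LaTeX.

Antiderivative: F(z) = \frac{3 z}{24 z^{2} + 144} + \frac{\sqrt{6} \operatorname{atan}{\left(\frac{\sqrt{6} z}{6} \right)}}{48}; value = \frac{\sqrt{6} \operatorname{atan}{\left(\frac{\sqrt{6}}{6} \right)}}{48} + \frac{25}{616} + \frac{\sqrt{6} \operatorname{atan}{\left(\frac{2 \sqrt{6}}{3} \right)}}{48}

A candidate is checked by its d/dz: the result must match f(z).
F(z) = \frac{3 z}{24 z^{2} + 144} + \frac{\sqrt{6} \operatorname{atan}{\left(\frac{\sqrt{6} z}{6} \right)}}{48} is an antiderivative of f.
Check: d/dz[\frac{3 z}{24 z^{2} + 144} + \frac{\sqrt{6} \operatorname{atan}{\left(\frac{\sqrt{6} z}{6} \right)}}{48}] = \frac{3}{2 z^{4} + 24 z^{2} + 72}, which equals f(z).
F(4) = \frac{1}{44} + \frac{\sqrt{6} \operatorname{atan}{\left(\frac{2 \sqrt{6}}{3} \right)}}{48}; F(-1) = - \frac{\sqrt{6} \operatorname{atan}{\left(\frac{\sqrt{6}}{6} \right)}}{48} - \frac{1}{56}.
Integral = F(4) - F(-1) = \frac{\sqrt{6} \operatorname{atan}{\left(\frac{\sqrt{6}}{6} \right)}}{48} + \frac{25}{616} + \frac{\sqrt{6} \operatorname{atan}{\left(\frac{2 \sqrt{6}}{3} \right)}}{48}.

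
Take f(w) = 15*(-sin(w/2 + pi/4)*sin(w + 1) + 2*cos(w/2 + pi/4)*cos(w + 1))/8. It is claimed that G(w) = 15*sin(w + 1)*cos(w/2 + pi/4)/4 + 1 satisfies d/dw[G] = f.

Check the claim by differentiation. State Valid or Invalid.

Valid - the claim checks out under differentiation.

d/dw[G] = -15*sin(w/2 + pi/4)*sin(w + 1)/8 + 15*cos(w/2 + pi/4)*cos(w + 1)/4
This equals f(w) exactly, so the claim holds.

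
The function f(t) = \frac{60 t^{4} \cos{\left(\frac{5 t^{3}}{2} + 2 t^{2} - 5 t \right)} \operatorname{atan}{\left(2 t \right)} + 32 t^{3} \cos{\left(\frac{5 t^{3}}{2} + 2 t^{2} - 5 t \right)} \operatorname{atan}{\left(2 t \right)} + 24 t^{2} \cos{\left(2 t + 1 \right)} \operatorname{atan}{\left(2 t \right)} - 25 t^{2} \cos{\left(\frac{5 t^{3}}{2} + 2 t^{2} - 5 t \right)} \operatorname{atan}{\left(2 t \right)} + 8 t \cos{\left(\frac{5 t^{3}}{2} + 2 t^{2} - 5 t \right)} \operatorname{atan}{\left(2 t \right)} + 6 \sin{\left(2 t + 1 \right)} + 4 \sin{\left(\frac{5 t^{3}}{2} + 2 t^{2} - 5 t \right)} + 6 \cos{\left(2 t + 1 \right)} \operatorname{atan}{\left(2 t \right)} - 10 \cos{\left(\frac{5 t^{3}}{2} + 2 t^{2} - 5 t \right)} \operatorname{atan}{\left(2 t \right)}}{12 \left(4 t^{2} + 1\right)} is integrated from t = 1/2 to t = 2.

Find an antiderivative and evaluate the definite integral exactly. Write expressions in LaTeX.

Antiderivative: F(t) = \frac{\sin{\left(2 t + 1 \right)} \operatorname{atan}{\left(2 t \right)}}{4} + \frac{\sin{\left(\frac{5 t^{3}}{2} + 2 t^{2} - 5 t \right)} \operatorname{atan}{\left(2 t \right)}}{6}; value = \frac{\sin{\left(5 \right)} \operatorname{atan}{\left(4 \right)}}{4} - \frac{\pi \sin{\left(2 \right)}}{16} + \frac{\sin{\left(18 \right)} \operatorname{atan}{\left(4 \right)}}{6} + \frac{\pi \sin{\left(\frac{27}{16} \right)}}{24}

Recognize the product-rule pattern: f = u'v + uv' with u = \frac{\sin{\left(2 t + 1 \right)}}{4} + \frac{\sin{\left(\frac{5 t^{3}}{2} + 2 t^{2} - 5 t \right)}}{6}, v = \operatorname{atan}{\left(2 t \right)}, so integration by parts undoes it.
F(t) = \frac{\sin{\left(2 t + 1 \right)} \operatorname{atan}{\left(2 t \right)}}{4} + \frac{\sin{\left(\frac{5 t^{3}}{2} + 2 t^{2} - 5 t \right)} \operatorname{atan}{\left(2 t \right)}}{6} is an antiderivative of f.
Check: d/dt[\frac{\sin{\left(2 t + 1 \right)} \operatorname{atan}{\left(2 t \right)}}{4} + \frac{\sin{\left(\frac{5 t^{3}}{2} + 2 t^{2} - 5 t \right)} \operatorname{atan}{\left(2 t \right)}}{6}] = \frac{60 t^{4} \cos{\left(\frac{5 t^{3}}{2} + 2 t^{2} - 5 t \right)} \operatorname{atan}{\left(2 t \right)} + 32 t^{3} \cos{\left(\frac{5 t^{3}}{2} + 2 t^{2} - 5 t \right)} \operatorname{atan}{\left(2 t \right)} + 24 t^{2} \cos{\left(2 t + 1 \right)} \operatorname{atan}{\left(2 t \right)} - 25 t^{2} \cos{\left(\frac{5 t^{3}}{2} + 2 t^{2} - 5 t \right)} \operatorname{atan}{\left(2 t \right)} + 8 t \cos{\left(\frac{5 t^{3}}{2} + 2 t^{2} - 5 t \right)} \operatorname{atan}{\left(2 t \right)} + 6 \sin{\left(2 t + 1 \right)} + 4 \sin{\left(\frac{5 t^{3}}{2} + 2 t^{2} - 5 t \right)} + 6 \cos{\left(2 t + 1 \right)} \operatorname{atan}{\left(2 t \right)} - 10 \cos{\left(\frac{5 t^{3}}{2} + 2 t^{2} - 5 t \right)} \operatorname{atan}{\left(2 t \right)}}{48 t^{2} + 12}, which equals f(t).
F(2) = \frac{\sin{\left(5 \right)} \operatorname{atan}{\left(4 \right)}}{4} + \frac{\sin{\left(18 \right)} \operatorname{atan}{\left(4 \right)}}{6}; F(1/2) = - \frac{\pi \sin{\left(\frac{27}{16} \right)}}{24} + \frac{\pi \sin{\left(2 \right)}}{16}.
Integral = F(2) - F(1/2) = \frac{\sin{\left(5 \right)} \operatorname{atan}{\left(4 \right)}}{4} - \frac{\pi \sin{\left(2 \right)}}{16} + \frac{\sin{\left(18 \right)} \operatorname{atan}{\left(4 \right)}}{6} + \frac{\pi \sin{\left(\frac{27}{16} \right)}}{24}.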